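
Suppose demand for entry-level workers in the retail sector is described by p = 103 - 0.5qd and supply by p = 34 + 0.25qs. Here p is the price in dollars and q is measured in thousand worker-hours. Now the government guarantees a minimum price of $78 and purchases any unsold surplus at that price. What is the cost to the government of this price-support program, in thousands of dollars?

Rearranging demand gives qd = 206 - 2p; rearranging supply gives qs = 4p - 136. In a free market, 206 - 2p = 4p - 136 gives the equilibrium p* = 57, q* = 92.
Since 78 > 57, the floor is binding.
At p = 78: qd = 206 - 2·78 = 50 and qs = 4·78 - 136 = 176.
Surplus = qs - qd = 126.
Government expenditure = surplus × support price = 126 × 78 = 9828.

9828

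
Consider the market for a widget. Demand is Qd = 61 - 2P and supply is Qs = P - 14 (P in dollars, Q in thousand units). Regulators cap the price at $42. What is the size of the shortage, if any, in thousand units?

0

Without the control the market clears where 61 - 2P = P - 14, i.e. P* = 25 and Q* = 11.
Since 42 is above P* = 25, the ceiling does not bind and the free-market outcome prevails.
Since the control does not bind, there is no shortage.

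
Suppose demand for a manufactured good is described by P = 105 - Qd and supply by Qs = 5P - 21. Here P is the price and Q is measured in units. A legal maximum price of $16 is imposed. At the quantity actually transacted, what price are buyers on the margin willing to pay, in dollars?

46

Rearranging demand gives Qd = 105 - P. Without the control the market clears where 105 - P = 5P - 21, i.e. P* = 21 and Q* = 84.
Since 16 < 21, the ceiling is binding.
At P = 16: Qd = 105 - 16 = 89 and Qs = 5·16 - 21 = 59.
Only 59 units reach the market. On the demand curve, the marginal buyer's willingness to pay at Q = 59 is (105 - 59) = 46.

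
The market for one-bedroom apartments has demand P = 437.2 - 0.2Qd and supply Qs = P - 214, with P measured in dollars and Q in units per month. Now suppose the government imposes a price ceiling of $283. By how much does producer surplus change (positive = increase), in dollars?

-14917.5

Rearranging demand gives Qd = 2186 - 5P. Setting quantity demanded equal to quantity supplied, 2186 - 5P = P - 214, gives P* = 400 and Q* = 186.
Since 283 < 400, the ceiling is binding.
At P = 283: Qd = 2186 - 5·283 = 771 and Qs = 283 - 214 = 69.
Producer surplus without the control is ½ · (400 - 214) · 186 = 17298.
With the ceiling, producers sell 69 units at 283, so PS = ½ · (283 - 214) · 69 = 2380.5.
Change in producer surplus = 2380.5 - 17298 = -14917.5.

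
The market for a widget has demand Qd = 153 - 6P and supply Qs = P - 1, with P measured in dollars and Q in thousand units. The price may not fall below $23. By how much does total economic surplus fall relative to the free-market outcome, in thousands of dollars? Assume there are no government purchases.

21

In a free market, 153 - 6P = P - 1 gives the equilibrium P* = 22, Q* = 21.
Because the floor (23) lies above the market-clearing price, it is binding.
At P = 23: Qd = 153 - 6·23 = 15 and Qs = 23 - 1 = 22.
Quantity traded falls to 15. At Q = 15 the demand price is (153 - 15)/6 = 23 and the supply price is 1 + 15 = 16.
Deadweight loss = ½ · (23 - 16) · (21 - 15) = ½ · 7 · 6 = 21.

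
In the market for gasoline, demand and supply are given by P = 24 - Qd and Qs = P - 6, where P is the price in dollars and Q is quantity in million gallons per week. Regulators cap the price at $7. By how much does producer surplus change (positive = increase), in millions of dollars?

Rearranging demand gives Qd = 24 - P. In a free market, 24 - P = P - 6 gives the equilibrium P* = 15, Q* = 9.
Since 7 < 15, the ceiling is binding.
At P = 7: Qd = 24 - 7 = 17 and Qs = 7 - 6 = 1.
Producer surplus without the control is ½ · (15 - 6) · 9 = 40.5.
With the ceiling, producers sell 1 units at 7, so PS = ½ · (7 - 6) · 1 = 0.5.
Change in producer surplus = 0.5 - 40.5 = -40.

-40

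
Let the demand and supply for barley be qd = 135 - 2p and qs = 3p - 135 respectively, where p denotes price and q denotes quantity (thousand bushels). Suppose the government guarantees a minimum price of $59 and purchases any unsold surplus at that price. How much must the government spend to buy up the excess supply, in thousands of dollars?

1475

In a free market, 135 - 2p = 3p - 135 gives the equilibrium p* = 54, q* = 27.
Because the floor (59) lies above the market-clearing price, it is binding.
At p = 59: qd = 135 - 2·59 = 17 and qs = 3·59 - 135 = 42.
Surplus = qs - qd = 25.
Government expenditure = surplus × support price = 25 × 59 = 1475.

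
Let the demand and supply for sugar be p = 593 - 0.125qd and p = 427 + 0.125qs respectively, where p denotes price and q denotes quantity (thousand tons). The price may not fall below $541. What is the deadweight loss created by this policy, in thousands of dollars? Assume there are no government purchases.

Rearranging demand gives qd = 4744 - 8p; rearranging supply gives qs = 8p - 3416. Setting quantity demanded equal to quantity supplied, 4744 - 8p = 8p - 3416, gives p* = 510 and q* = 664.
The floor of 541 is above the equilibrium price 510, so it binds.
At p = 541: qd = 4744 - 8·541 = 416 and qs = 8·541 - 3416 = 912.
Quantity traded falls to 416. At q = 416 the demand price is (4744 - 416)/8 = 541 and the supply price is (3416 + 416)/8 = 479.
Deadweight loss = ½ · (541 - 479) · (664 - 416) = ½ · 62 · 248 = 7688.

7688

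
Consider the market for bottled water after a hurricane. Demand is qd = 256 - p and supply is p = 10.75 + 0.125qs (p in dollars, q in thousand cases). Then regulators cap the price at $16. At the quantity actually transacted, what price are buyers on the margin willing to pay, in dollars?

214

Rearranging supply gives qs = 8p - 86. Setting quantity demanded equal to quantity supplied, 256 - p = 8p - 86, gives p* = 38 and q* = 218.
Since 16 < 38, the ceiling is binding.
At p = 16: qd = 256 - 16 = 240 and qs = 8·16 - 86 = 42.
Only 42 units reach the market. On the demand curve, the marginal buyer's willingness to pay at q = 42 is (256 - 42) = 214.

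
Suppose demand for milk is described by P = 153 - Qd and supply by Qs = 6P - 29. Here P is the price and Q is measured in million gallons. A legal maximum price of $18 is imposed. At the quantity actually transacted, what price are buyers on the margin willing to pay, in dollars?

74

Rearranging demand gives Qd = 153 - P. Equilibrium: 153 - P = 6P - 29, so 182 = 7P and P* = 26, Q* = 127.
The ceiling of 18 is below the equilibrium price 26, so it binds.
At P = 18: Qd = 153 - 18 = 135 and Qs = 6·18 - 29 = 79.
Only 79 units reach the market. On the demand curve, the marginal buyer's willingness to pay at Q = 79 is (153 - 79) = 74.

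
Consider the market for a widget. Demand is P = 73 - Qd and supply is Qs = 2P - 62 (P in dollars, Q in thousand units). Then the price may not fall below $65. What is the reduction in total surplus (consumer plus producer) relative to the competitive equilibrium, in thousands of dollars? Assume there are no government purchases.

Rearranging demand gives Qd = 73 - P. Equilibrium: 73 - P = 2P - 62, so 135 = 3P and P* = 45, Q* = 28.
Since 65 > 45, the floor is binding.
At P = 65: Qd = 73 - 65 = 8 and Qs = 2·65 - 62 = 68.
Quantity traded falls to 8. At Q = 8 the demand price is 73 - 8 = 65 and the supply price is (62 + 8)/2 = 35.
Deadweight loss = ½ · (65 - 35) · (28 - 8) = ½ · 30 · 20 = 300.

300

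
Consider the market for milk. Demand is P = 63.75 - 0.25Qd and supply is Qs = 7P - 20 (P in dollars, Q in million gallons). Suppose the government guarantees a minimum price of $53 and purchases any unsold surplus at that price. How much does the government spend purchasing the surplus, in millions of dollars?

16324

Rearranging demand gives Qd = 255 - 4P. Equilibrium: 255 - 4P = 7P - 20, so 275 = 11P and P* = 25, Q* = 155.
The floor of 53 is above the equilibrium price 25, so it binds.
At P = 53: Qd = 255 - 4·53 = 43 and Qs = 7·53 - 20 = 351.
Surplus = Qs - Qd = 308.
Government expenditure = surplus × support price = 308 × 53 = 16324.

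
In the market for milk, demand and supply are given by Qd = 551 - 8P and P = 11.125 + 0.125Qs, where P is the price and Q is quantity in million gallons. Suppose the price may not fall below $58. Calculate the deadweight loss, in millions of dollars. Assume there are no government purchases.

2592

Rearranging supply gives Qs = 8P - 89. In a free market, 551 - 8P = 8P - 89 gives the equilibrium P* = 40, Q* = 231.
Because the floor (58) lies above the market-clearing price, it is binding.
At P = 58: Qd = 551 - 8·58 = 87 and Qs = 8·58 - 89 = 375.
Quantity traded falls to 87. At Q = 87 the demand price is (551 - 87)/8 = 58 and the supply price is (89 + 87)/8 = 22.
Deadweight loss = ½ · (58 - 22) · (231 - 87) = ½ · 36 · 144 = 2592.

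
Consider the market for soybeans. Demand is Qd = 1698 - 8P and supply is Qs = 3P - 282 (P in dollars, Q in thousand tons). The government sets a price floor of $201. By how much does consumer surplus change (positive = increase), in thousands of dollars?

-3654

In a free market, 1698 - 8P = 3P - 282 gives the equilibrium P* = 180, Q* = 258.
Because the floor (201) lies above the market-clearing price, it is binding.
At P = 201: Qd = 1698 - 8·201 = 90 and Qs = 3·201 - 282 = 321.
Consumer surplus without the control is ½ · (212.25 - 180) · 258 = 4160.25.
With the floor, consumers buy 90 units at 201, so CS = ½ · (212.25 - 201) · 90 = 506.25.
Change in consumer surplus = 506.25 - 4160.25 = -3654.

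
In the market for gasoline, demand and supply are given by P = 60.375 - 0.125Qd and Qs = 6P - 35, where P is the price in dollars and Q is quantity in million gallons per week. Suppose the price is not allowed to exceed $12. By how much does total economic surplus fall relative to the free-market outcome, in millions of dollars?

3281.25

Rearranging demand gives Qd = 483 - 8P. Equilibrium: 483 - 8P = 6P - 35, so 518 = 14P and P* = 37, Q* = 187.
The ceiling of 12 is below the equilibrium price 37, so it binds.
At P = 12: Qd = 483 - 8·12 = 387 and Qs = 6·12 - 35 = 37.
Quantity traded falls to 37. At Q = 37 the demand price is (483 - 37)/8 = 55.75 and the supply price is (35 + 37)/6 = 12.
Deadweight loss = ½ · (55.75 - 12) · (187 - 37) = ½ · 43.75 · 150 = 3281.25.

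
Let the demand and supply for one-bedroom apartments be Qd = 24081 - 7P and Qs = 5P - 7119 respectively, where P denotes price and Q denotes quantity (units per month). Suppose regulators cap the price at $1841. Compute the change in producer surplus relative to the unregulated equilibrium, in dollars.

-3023476.5

Equilibrium: 24081 - 7P = 5P - 7119, so 31200 = 12P and P* = 2600, Q* = 5881.
The ceiling of 1841 is below the equilibrium price 2600, so it binds.
At P = 1841: Qd = 24081 - 7·1841 = 11194 and Qs = 5·1841 - 7119 = 2086.
Producer surplus without the control is ½ · (2600 - 1423.8) · 5881 = 3458616.1.
With the ceiling, producers sell 2086 units at 1841, so PS = ½ · (1841 - 1423.8) · 2086 = 435139.6.
Change in producer surplus = 435139.6 - 3458616.1 = -3023476.5.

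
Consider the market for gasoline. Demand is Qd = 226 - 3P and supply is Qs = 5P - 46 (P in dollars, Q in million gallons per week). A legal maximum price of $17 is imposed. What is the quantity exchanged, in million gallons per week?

39

Setting quantity demanded equal to quantity supplied, 226 - 3P = 5P - 46, gives P* = 34 and Q* = 124.
Because the ceiling (17) lies below the market-clearing price, it is binding.
At P = 17: Qd = 226 - 3·17 = 175 and Qs = 5·17 - 46 = 39.
The quantity actually transacted is the short side, supply: 39.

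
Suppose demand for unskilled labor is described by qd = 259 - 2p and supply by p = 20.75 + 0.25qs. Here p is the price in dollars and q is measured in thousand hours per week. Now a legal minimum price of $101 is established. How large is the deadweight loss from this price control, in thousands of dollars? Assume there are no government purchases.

Rearranging supply gives qs = 4p - 83. Equilibrium: 259 - 2p = 4p - 83, so 342 = 6p and p* = 57, q* = 145.
The floor of 101 is above the equilibrium price 57, so it binds.
At p = 101: qd = 259 - 2·101 = 57 and qs = 4·101 - 83 = 321.
Quantity traded falls to 57. At q = 57 the demand price is (259 - 57)/2 = 101 and the supply price is (83 + 57)/4 = 35.
Deadweight loss = ½ · (101 - 35) · (145 - 57) = ½ · 66 · 88 = 2904.

2904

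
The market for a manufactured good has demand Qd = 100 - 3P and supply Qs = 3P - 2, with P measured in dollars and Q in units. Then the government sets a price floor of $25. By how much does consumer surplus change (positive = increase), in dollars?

Equilibrium: 100 - 3P = 3P - 2, so 102 = 6P and P* = 17, Q* = 49.
Since 25 > 17, the floor is binding.
At P = 25: Qd = 100 - 3·25 = 25 and Qs = 3·25 - 2 = 73.
Consumer surplus without the control is ½ · (100/3 - 17) · 49 = 2401/6.
With the floor, consumers buy 25 units at 25, so CS = ½ · (100/3 - 25) · 25 = 625/6.
Change in consumer surplus = 625/6 - 2401/6 = -296.

-296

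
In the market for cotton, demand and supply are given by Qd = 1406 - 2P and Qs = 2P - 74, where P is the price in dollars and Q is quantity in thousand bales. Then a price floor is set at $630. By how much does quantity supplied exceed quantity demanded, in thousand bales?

Without the control the market clears where 1406 - 2P = 2P - 74, i.e. P* = 370 and Q* = 666.
Because the floor (630) lies above the market-clearing price, it is binding.
At P = 630: Qd = 1406 - 2·630 = 146 and Qs = 2·630 - 74 = 1186.
Surplus = Qs - Qd = 1186 - 146 = 1040.

1040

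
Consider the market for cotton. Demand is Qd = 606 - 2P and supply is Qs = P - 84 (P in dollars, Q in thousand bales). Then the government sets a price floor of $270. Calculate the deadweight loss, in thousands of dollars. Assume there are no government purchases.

4800

Without the control the market clears where 606 - 2P = P - 84, i.e. P* = 230 and Q* = 146.
Because the floor (270) lies above the market-clearing price, it is binding.
At P = 270: Qd = 606 - 2·270 = 66 and Qs = 270 - 84 = 186.
Quantity traded falls to 66. At Q = 66 the demand price is (606 - 66)/2 = 270 and the supply price is 84 + 66 = 150.
Deadweight loss = ½ · (270 - 150) · (146 - 66) = ½ · 120 · 80 = 4800.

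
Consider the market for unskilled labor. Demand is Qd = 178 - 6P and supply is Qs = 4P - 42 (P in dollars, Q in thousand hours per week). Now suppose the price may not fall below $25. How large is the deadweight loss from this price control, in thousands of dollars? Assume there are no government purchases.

67.5

Equilibrium: 178 - 6P = 4P - 42, so 220 = 10P and P* = 22, Q* = 46.
The floor of 25 is above the equilibrium price 22, so it binds.
At P = 25: Qd = 178 - 6·25 = 28 and Qs = 4·25 - 42 = 58.
Quantity traded falls to 28. At Q = 28 the demand price is (178 - 28)/6 = 25 and the supply price is (42 + 28)/4 = 17.5.
Deadweight loss = ½ · (25 - 17.5) · (46 - 28) = ½ · 7.5 · 18 = 67.5.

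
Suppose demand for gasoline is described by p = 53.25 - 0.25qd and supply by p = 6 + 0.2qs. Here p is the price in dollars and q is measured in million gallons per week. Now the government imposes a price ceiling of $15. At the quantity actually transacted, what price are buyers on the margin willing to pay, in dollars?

Rearranging demand gives qd = 213 - 4p; rearranging supply gives qs = 5p - 30. Without the control the market clears where 213 - 4p = 5p - 30, i.e. p* = 27 and q* = 105.
The ceiling of 15 is below the equilibrium price 27, so it binds.
At p = 15: qd = 213 - 4·15 = 153 and qs = 5·15 - 30 = 45.
Only 45 units reach the market. On the demand curve, the marginal buyer's willingness to pay at q = 45 is (213 - 45)/4 = 42.

42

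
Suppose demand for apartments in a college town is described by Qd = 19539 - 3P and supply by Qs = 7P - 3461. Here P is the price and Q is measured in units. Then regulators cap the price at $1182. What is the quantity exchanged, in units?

Setting quantity demanded equal to quantity supplied, 19539 - 3P = 7P - 3461, gives P* = 2300 and Q* = 12639.
Because the ceiling (1182) lies below the market-clearing price, it is binding.
At P = 1182: Qd = 19539 - 3·1182 = 15993 and Qs = 7·1182 - 3461 = 4813.
The quantity actually transacted is the short side, supply: 4813.

4813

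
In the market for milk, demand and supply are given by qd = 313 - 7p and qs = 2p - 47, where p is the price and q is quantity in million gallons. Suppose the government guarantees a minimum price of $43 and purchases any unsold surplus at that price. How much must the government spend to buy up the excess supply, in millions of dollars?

In a free market, 313 - 7p = 2p - 47 gives the equilibrium p* = 40, q* = 33.
Because the floor (43) lies above the market-clearing price, it is binding.
At p = 43: qd = 313 - 7·43 = 12 and qs = 2·43 - 47 = 39.
Surplus = qs - qd = 27.
Government expenditure = surplus × support price = 27 × 43 = 1161.

1161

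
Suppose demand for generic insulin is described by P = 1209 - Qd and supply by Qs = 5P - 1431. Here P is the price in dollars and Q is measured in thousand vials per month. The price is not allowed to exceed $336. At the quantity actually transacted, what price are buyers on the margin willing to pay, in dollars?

960

Rearranging demand gives Qd = 1209 - P. Equilibrium: 1209 - P = 5P - 1431, so 2640 = 6P and P* = 440, Q* = 769.
Since 336 < 440, the ceiling is binding.
At P = 336: Qd = 1209 - 336 = 873 and Qs = 5·336 - 1431 = 249.
Only 249 units reach the market. On the demand curve, the marginal buyer's willingness to pay at Q = 249 is (1209 - 249) = 960.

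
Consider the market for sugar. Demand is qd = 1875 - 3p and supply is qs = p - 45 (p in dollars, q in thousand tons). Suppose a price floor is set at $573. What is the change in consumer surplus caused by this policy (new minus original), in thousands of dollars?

-27481.5

In a free market, 1875 - 3p = p - 45 gives the equilibrium p* = 480, q* = 435.
The floor of 573 is above the equilibrium price 480, so it binds.
At p = 573: qd = 1875 - 3·573 = 156 and qs = 573 - 45 = 528.
Consumer surplus without the control is ½ · (625 - 480) · 435 = 31537.5.
With the floor, consumers buy 156 units at 573, so CS = ½ · (625 - 573) · 156 = 4056.
Change in consumer surplus = 4056 - 31537.5 = -27481.5.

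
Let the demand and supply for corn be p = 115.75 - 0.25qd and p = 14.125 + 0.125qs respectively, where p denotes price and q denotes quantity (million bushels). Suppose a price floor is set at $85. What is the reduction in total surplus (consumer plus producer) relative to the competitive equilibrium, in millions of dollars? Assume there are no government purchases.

Rearranging demand gives qd = 463 - 4p; rearranging supply gives qs = 8p - 113. Equilibrium: 463 - 4p = 8p - 113, so 576 = 12p and p* = 48, q* = 271.
Since 85 > 48, the floor is binding.
At p = 85: qd = 463 - 4·85 = 123 and qs = 8·85 - 113 = 567.
Quantity traded falls to 123. At q = 123 the demand price is (463 - 123)/4 = 85 and the supply price is (113 + 123)/8 = 29.5.
Deadweight loss = ½ · (85 - 29.5) · (271 - 123) = ½ · 55.5 · 148 = 4107.

4107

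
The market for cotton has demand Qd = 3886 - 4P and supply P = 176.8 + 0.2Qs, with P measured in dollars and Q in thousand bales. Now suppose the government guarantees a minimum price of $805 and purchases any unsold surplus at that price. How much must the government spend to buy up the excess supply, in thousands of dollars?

Rearranging supply gives Qs = 5P - 884. Setting quantity demanded equal to quantity supplied, 3886 - 4P = 5P - 884, gives P* = 530 and Q* = 1766.
Because the floor (805) lies above the market-clearing price, it is binding.
At P = 805: Qd = 3886 - 4·805 = 666 and Qs = 5·805 - 884 = 3141.
Surplus = Qs - Qd = 2475.
Government expenditure = surplus × support price = 2475 × 805 = 1992375.

1992375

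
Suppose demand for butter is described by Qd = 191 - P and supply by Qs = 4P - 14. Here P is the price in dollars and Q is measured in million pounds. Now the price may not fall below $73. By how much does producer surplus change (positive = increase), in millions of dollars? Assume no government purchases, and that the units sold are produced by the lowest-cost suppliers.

3648

Setting quantity demanded equal to quantity supplied, 191 - P = 4P - 14, gives P* = 41 and Q* = 150.
The floor of 73 is above the equilibrium price 41, so it binds.
At P = 73: Qd = 191 - 73 = 118 and Qs = 4·73 - 14 = 278.
Producer surplus without the control is ½ · (41 - 3.5) · 150 = 2812.5.
With the floor, 118 units are sold at 73. The supply price at Q = 118 is 33, so PS = ½ · [(73 - 3.5) + (73 - 33)] · 118 = 6460.5.
Change in producer surplus = 6460.5 - 2812.5 = 3648.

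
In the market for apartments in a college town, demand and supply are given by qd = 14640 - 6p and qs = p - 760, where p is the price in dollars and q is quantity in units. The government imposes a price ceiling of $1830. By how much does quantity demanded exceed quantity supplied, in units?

2590

Equilibrium: 14640 - 6p = p - 760, so 15400 = 7p and p* = 2200, q* = 1440.
The ceiling of 1830 is below the equilibrium price 2200, so it binds.
At p = 1830: qd = 14640 - 6·1830 = 3660 and qs = 1830 - 760 = 1070.
Shortage = qd - qs = 3660 - 1070 = 2590.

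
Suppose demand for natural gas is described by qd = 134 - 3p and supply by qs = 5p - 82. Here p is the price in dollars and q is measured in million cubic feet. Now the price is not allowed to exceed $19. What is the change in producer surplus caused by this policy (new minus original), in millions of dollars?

Without the control the market clears where 134 - 3p = 5p - 82, i.e. p* = 27 and q* = 53.
Because the ceiling (19) lies below the market-clearing price, it is binding.
At p = 19: qd = 134 - 3·19 = 77 and qs = 5·19 - 82 = 13.
Producer surplus without the control is ½ · (27 - 16.4) · 53 = 280.9.
With the ceiling, producers sell 13 units at 19, so PS = ½ · (19 - 16.4) · 13 = 16.9.
Change in producer surplus = 16.9 - 280.9 = -264.

-264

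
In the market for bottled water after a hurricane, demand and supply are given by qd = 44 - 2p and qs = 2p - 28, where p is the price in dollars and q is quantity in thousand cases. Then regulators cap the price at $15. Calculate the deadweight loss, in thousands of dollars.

18

Without the control the market clears where 44 - 2p = 2p - 28, i.e. p* = 18 and q* = 8.
The ceiling of 15 is below the equilibrium price 18, so it binds.
At p = 15: qd = 44 - 2·15 = 14 and qs = 2·15 - 28 = 2.
Quantity traded falls to 2. At q = 2 the demand price is (44 - 2)/2 = 21 and the supply price is (28 + 2)/2 = 15.
Deadweight loss = ½ · (21 - 15) · (8 - 2) = ½ · 6 · 6 = 18.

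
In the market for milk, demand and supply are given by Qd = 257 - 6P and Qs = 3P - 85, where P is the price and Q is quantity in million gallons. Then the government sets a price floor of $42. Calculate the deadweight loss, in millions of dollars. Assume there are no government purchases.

Without the control the market clears where 257 - 6P = 3P - 85, i.e. P* = 38 and Q* = 29.
Since 42 > 38, the floor is binding.
At P = 42: Qd = 257 - 6·42 = 5 and Qs = 3·42 - 85 = 41.
Quantity traded falls to 5. At Q = 5 the demand price is (257 - 5)/6 = 42 and the supply price is (85 + 5)/3 = 30.
Deadweight loss = ½ · (42 - 30) · (29 - 5) = ½ · 12 · 24 = 144.

144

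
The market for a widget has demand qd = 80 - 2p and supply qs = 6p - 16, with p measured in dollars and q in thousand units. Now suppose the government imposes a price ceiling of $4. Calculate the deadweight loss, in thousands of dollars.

768

In a free market, 80 - 2p = 6p - 16 gives the equilibrium p* = 12, q* = 56.
Because the ceiling (4) lies below the market-clearing price, it is binding.
At p = 4: qd = 80 - 2·4 = 72 and qs = 6·4 - 16 = 8.
Quantity traded falls to 8. At q = 8 the demand price is (80 - 8)/2 = 36 and the supply price is (16 + 8)/6 = 4.
Deadweight loss = ½ · (36 - 4) · (56 - 8) = ½ · 32 · 48 = 768.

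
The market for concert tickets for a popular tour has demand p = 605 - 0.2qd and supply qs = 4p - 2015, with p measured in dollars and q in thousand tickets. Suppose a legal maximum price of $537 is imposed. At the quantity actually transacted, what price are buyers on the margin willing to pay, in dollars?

Rearranging demand gives qd = 3025 - 5p. Without the control the market clears where 3025 - 5p = 4p - 2015, i.e. p* = 560 and q* = 225.
The ceiling of 537 is below the equilibrium price 560, so it binds.
At p = 537: qd = 3025 - 5·537 = 340 and qs = 4·537 - 2015 = 133.
Only 133 units reach the market. On the demand curve, the marginal buyer's willingness to pay at q = 133 is (3025 - 133)/5 = 578.4.

578.4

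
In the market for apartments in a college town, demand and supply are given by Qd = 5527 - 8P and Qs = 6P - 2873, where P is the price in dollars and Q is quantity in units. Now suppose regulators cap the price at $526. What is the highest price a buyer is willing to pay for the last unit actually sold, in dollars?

655.5

Setting quantity demanded equal to quantity supplied, 5527 - 8P = 6P - 2873, gives P* = 600 and Q* = 727.
The ceiling of 526 is below the equilibrium price 600, so it binds.
At P = 526: Qd = 5527 - 8·526 = 1319 and Qs = 6·526 - 2873 = 283.
Only 283 units reach the market. On the demand curve, the marginal buyer's willingness to pay at Q = 283 is (5527 - 283)/8 = 655.5.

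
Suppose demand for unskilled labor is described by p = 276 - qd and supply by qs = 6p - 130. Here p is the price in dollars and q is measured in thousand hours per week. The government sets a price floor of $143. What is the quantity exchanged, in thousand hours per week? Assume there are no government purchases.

Rearranging demand gives qd = 276 - p. In a free market, 276 - p = 6p - 130 gives the equilibrium p* = 58, q* = 218.
The floor of 143 is above the equilibrium price 58, so it binds.
At p = 143: qd = 276 - 143 = 133 and qs = 6·143 - 130 = 728.
The quantity actually transacted is the short side, demand: 133.

133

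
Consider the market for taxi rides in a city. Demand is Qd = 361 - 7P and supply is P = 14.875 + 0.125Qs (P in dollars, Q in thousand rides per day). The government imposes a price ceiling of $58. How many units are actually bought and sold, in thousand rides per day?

137

Rearranging supply gives Qs = 8P - 119. Equilibrium: 361 - 7P = 8P - 119, so 480 = 15P and P* = 32, Q* = 137.
Since 58 is above P* = 32, the ceiling does not bind and the free-market outcome prevails.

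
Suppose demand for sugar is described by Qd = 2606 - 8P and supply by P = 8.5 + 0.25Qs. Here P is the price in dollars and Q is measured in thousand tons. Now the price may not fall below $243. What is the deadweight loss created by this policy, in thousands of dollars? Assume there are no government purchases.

6348

Rearranging supply gives Qs = 4P - 34. Equilibrium: 2606 - 8P = 4P - 34, so 2640 = 12P and P* = 220, Q* = 846.
Because the floor (243) lies above the market-clearing price, it is binding.
At P = 243: Qd = 2606 - 8·243 = 662 and Qs = 4·243 - 34 = 938.
Quantity traded falls to 662. At Q = 662 the demand price is (2606 - 662)/8 = 243 and the supply price is (34 + 662)/4 = 174.
Deadweight loss = ½ · (243 - 174) · (846 - 662) = ½ · 69 · 184 = 6348.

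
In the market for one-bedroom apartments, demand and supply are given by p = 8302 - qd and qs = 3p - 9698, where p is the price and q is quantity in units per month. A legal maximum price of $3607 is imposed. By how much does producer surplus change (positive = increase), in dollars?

-2199012.5

Rearranging demand gives qd = 8302 - p. Equilibrium: 8302 - p = 3p - 9698, so 18000 = 4p and p* = 4500, q* = 3802.
The ceiling of 3607 is below the equilibrium price 4500, so it binds.
At p = 3607: qd = 8302 - 3607 = 4695 and qs = 3·3607 - 9698 = 1123.
Producer surplus without the control is ½ · (4500 - 9698/3) · 3802 = 7227602/3.
With the ceiling, producers sell 1123 units at 3607, so PS = ½ · (3607 - 9698/3) · 1123 = 1261129/6.
Change in producer surplus = 1261129/6 - 7227602/3 = -2199012.5.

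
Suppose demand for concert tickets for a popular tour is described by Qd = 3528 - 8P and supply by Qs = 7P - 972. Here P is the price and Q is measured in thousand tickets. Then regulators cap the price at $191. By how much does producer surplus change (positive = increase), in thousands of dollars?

-81368.5

Without the control the market clears where 3528 - 8P = 7P - 972, i.e. P* = 300 and Q* = 1128.
Because the ceiling (191) lies below the market-clearing price, it is binding.
At P = 191: Qd = 3528 - 8·191 = 2000 and Qs = 7·191 - 972 = 365.
Producer surplus without the control is ½ · (300 - 972/7) · 1128 = 636192/7.
With the ceiling, producers sell 365 units at 191, so PS = ½ · (191 - 972/7) · 365 = 133225/14.
Change in producer surplus = 133225/14 - 636192/7 = -81368.5.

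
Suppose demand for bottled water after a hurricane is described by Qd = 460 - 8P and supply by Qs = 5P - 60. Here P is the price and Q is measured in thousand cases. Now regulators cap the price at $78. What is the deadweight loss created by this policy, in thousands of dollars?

In a free market, 460 - 8P = 5P - 60 gives the equilibrium P* = 40, Q* = 140.
Since 78 is above P* = 40, the ceiling does not bind and the free-market outcome prevails.
Since the control does not bind, no trades are prevented and deadweight loss is zero.

0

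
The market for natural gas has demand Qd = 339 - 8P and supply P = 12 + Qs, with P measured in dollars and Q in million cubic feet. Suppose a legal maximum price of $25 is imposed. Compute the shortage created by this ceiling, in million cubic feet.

126

Rearranging supply gives Qs = P - 12. Equilibrium: 339 - 8P = P - 12, so 351 = 9P and P* = 39, Q* = 27.
Since 25 < 39, the ceiling is binding.
At P = 25: Qd = 339 - 8·25 = 139 and Qs = 25 - 12 = 13.
Shortage = Qd - Qs = 139 - 13 = 126.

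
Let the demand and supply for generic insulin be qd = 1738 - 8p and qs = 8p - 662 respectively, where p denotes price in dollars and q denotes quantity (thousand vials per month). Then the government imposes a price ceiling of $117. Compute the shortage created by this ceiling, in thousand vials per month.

528

Setting quantity demanded equal to quantity supplied, 1738 - 8p = 8p - 662, gives p* = 150 and q* = 538.
Because the ceiling (117) lies below the market-clearing price, it is binding.
At p = 117: qd = 1738 - 8·117 = 802 and qs = 8·117 - 662 = 274.
Shortage = qd - qs = 802 - 274 = 528.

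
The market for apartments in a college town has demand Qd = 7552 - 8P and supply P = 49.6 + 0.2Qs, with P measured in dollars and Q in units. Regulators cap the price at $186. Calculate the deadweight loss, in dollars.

Rearranging supply gives Qs = 5P - 248. Without the control the market clears where 7552 - 8P = 5P - 248, i.e. P* = 600 and Q* = 2752.
The ceiling of 186 is below the equilibrium price 600, so it binds.
At P = 186: Qd = 7552 - 8·186 = 6064 and Qs = 5·186 - 248 = 682.
Quantity traded falls to 682. At Q = 682 the demand price is (7552 - 682)/8 = 858.75 and the supply price is (248 + 682)/5 = 186.
Deadweight loss = ½ · (858.75 - 186) · (2752 - 682) = ½ · 672.75 · 2070 = 696296.25.

696296.25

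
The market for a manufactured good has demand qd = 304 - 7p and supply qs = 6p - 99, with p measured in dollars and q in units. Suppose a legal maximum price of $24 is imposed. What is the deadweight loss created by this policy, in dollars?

273

Without the control the market clears where 304 - 7p = 6p - 99, i.e. p* = 31 and q* = 87.
The ceiling of 24 is below the equilibrium price 31, so it binds.
At p = 24: qd = 304 - 7·24 = 136 and qs = 6·24 - 99 = 45.
Quantity traded falls to 45. At q = 45 the demand price is (304 - 45)/7 = 37 and the supply price is (99 + 45)/6 = 24.
Deadweight loss = ½ · (37 - 24) · (87 - 45) = ½ · 13 · 42 = 273.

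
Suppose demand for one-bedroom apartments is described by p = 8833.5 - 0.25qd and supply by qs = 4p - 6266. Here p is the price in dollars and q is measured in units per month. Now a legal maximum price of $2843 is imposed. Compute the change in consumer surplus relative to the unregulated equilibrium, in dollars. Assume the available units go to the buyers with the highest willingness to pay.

Rearranging demand gives qd = 35334 - 4p. Setting quantity demanded equal to quantity supplied, 35334 - 4p = 4p - 6266, gives p* = 5200 and q* = 14534.
Because the ceiling (2843) lies below the market-clearing price, it is binding.
At p = 2843: qd = 35334 - 4·2843 = 23962 and qs = 4·2843 - 6266 = 5106.
Consumer surplus without the control is ½ · (8833.5 - 5200) · 14534 = 26404644.5.
With the ceiling, 5106 units are sold at 2843 (assume they go to the highest-value buyers). The demand price at q = 5106 is 7557, so CS = ½ · [(8833.5 - 2843) + (7557 - 2843)] · 5106 = 27328588.5.
Change in consumer surplus = 27328588.5 - 26404644.5 = 923944.

923944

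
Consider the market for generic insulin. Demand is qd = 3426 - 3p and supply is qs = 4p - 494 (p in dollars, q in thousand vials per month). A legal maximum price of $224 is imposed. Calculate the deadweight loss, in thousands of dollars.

Setting quantity demanded equal to quantity supplied, 3426 - 3p = 4p - 494, gives p* = 560 and q* = 1746.
Since 224 < 560, the ceiling is binding.
At p = 224: qd = 3426 - 3·224 = 2754 and qs = 4·224 - 494 = 402.
Quantity traded falls to 402. At q = 402 the demand price is (3426 - 402)/3 = 1008 and the supply price is (494 + 402)/4 = 224.
Deadweight loss = ½ · (1008 - 224) · (1746 - 402) = ½ · 784 · 1344 = 526848.

526848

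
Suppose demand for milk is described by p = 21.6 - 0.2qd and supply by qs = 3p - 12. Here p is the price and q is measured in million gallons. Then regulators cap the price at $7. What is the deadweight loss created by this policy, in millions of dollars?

Rearranging demand gives qd = 108 - 5p. In a free market, 108 - 5p = 3p - 12 gives the equilibrium p* = 15, q* = 33.
The ceiling of 7 is below the equilibrium price 15, so it binds.
At p = 7: qd = 108 - 5·7 = 73 and qs = 3·7 - 12 = 9.
Quantity traded falls to 9. At q = 9 the demand price is (108 - 9)/5 = 19.8 and the supply price is (12 + 9)/3 = 7.
Deadweight loss = ½ · (19.8 - 7) · (33 - 9) = ½ · 12.8 · 24 = 153.6.

153.6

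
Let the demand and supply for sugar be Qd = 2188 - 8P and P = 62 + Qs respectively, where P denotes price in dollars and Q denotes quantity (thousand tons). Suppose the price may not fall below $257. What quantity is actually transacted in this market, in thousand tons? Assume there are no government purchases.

Rearranging supply gives Qs = P - 62. Setting quantity demanded equal to quantity supplied, 2188 - 8P = P - 62, gives P* = 250 and Q* = 188.
Since 257 > 250, the floor is binding.
At P = 257: Qd = 2188 - 8·257 = 132 and Qs = 257 - 62 = 195.
The quantity actually transacted is the short side, demand: 132.

132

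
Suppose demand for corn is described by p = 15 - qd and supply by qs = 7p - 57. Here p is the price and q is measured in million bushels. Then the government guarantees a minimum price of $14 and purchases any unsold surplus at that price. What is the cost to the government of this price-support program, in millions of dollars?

560

Rearranging demand gives qd = 15 - p. Equilibrium: 15 - p = 7p - 57, so 72 = 8p and p* = 9, q* = 6.
Because the floor (14) lies above the market-clearing price, it is binding.
At p = 14: qd = 15 - 14 = 1 and qs = 7·14 - 57 = 41.
Surplus = qs - qd = 40.
Government expenditure = surplus × support price = 40 × 14 = 560.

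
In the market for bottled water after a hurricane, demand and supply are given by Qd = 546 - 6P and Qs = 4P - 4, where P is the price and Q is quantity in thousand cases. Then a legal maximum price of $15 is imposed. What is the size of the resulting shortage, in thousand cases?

400

Without the control the market clears where 546 - 6P = 4P - 4, i.e. P* = 55 and Q* = 216.
Since 15 < 55, the ceiling is binding.
At P = 15: Qd = 546 - 6·15 = 456 and Qs = 4·15 - 4 = 56.
Shortage = Qd - Qs = 456 - 56 = 400.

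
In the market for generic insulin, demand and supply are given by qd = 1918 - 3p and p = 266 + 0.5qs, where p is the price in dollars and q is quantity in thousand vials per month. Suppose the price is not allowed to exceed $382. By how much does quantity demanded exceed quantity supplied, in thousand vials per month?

Rearranging supply gives qs = 2p - 532. In a free market, 1918 - 3p = 2p - 532 gives the equilibrium p* = 490, q* = 448.
Since 382 < 490, the ceiling is binding.
At p = 382: qd = 1918 - 3·382 = 772 and qs = 2·382 - 532 = 232.
Shortage = qd - qs = 772 - 232 = 540.

540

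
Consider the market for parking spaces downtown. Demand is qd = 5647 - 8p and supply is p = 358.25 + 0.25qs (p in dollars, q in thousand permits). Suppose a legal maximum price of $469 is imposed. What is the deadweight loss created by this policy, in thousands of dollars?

Rearranging supply gives qs = 4p - 1433. Without the control the market clears where 5647 - 8p = 4p - 1433, i.e. p* = 590 and q* = 927.
Because the ceiling (469) lies below the market-clearing price, it is binding.
At p = 469: qd = 5647 - 8·469 = 1895 and qs = 4·469 - 1433 = 443.
Quantity traded falls to 443. At q = 443 the demand price is (5647 - 443)/8 = 650.5 and the supply price is (1433 + 443)/4 = 469.
Deadweight loss = ½ · (650.5 - 469) · (927 - 443) = ½ · 181.5 · 484 = 43923.

43923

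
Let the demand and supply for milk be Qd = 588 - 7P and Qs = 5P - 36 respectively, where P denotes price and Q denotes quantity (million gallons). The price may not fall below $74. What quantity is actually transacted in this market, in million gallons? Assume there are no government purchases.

Without the control the market clears where 588 - 7P = 5P - 36, i.e. P* = 52 and Q* = 224.
The floor of 74 is above the equilibrium price 52, so it binds.
At P = 74: Qd = 588 - 7·74 = 70 and Qs = 5·74 - 36 = 334.
The quantity actually transacted is the short side, demand: 70.

70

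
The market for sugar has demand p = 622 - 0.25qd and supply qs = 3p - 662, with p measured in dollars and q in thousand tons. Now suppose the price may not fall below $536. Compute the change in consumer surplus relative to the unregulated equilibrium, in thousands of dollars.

-44376

Rearranging demand gives qd = 2488 - 4p. Setting quantity demanded equal to quantity supplied, 2488 - 4p = 3p - 662, gives p* = 450 and q* = 688.
Because the floor (536) lies above the market-clearing price, it is binding.
At p = 536: qd = 2488 - 4·536 = 344 and qs = 3·536 - 662 = 946.
Consumer surplus without the control is ½ · (622 - 450) · 688 = 59168.
With the floor, consumers buy 344 units at 536, so CS = ½ · (622 - 536) · 344 = 14792.
Change in consumer surplus = 14792 - 59168 = -44376.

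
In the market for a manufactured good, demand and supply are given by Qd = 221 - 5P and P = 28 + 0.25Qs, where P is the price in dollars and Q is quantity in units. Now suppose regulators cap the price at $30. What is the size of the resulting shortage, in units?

63

Rearranging supply gives Qs = 4P - 112. Equilibrium: 221 - 5P = 4P - 112, so 333 = 9P and P* = 37, Q* = 36.
Because the ceiling (30) lies below the market-clearing price, it is binding.
At P = 30: Qd = 221 - 5·30 = 71 and Qs = 4·30 - 112 = 8.
Shortage = Qd - Qs = 71 - 8 = 63.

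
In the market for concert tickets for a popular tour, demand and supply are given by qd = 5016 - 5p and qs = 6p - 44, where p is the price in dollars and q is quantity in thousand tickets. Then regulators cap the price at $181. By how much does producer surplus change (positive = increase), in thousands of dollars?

-524241

Without the control the market clears where 5016 - 5p = 6p - 44, i.e. p* = 460 and q* = 2716.
The ceiling of 181 is below the equilibrium price 460, so it binds.
At p = 181: qd = 5016 - 5·181 = 4111 and qs = 6·181 - 44 = 1042.
Producer surplus without the control is ½ · (460 - 22/3) · 2716 = 1844164/3.
With the ceiling, producers sell 1042 units at 181, so PS = ½ · (181 - 22/3) · 1042 = 271441/3.
Change in producer surplus = 271441/3 - 1844164/3 = -524241.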